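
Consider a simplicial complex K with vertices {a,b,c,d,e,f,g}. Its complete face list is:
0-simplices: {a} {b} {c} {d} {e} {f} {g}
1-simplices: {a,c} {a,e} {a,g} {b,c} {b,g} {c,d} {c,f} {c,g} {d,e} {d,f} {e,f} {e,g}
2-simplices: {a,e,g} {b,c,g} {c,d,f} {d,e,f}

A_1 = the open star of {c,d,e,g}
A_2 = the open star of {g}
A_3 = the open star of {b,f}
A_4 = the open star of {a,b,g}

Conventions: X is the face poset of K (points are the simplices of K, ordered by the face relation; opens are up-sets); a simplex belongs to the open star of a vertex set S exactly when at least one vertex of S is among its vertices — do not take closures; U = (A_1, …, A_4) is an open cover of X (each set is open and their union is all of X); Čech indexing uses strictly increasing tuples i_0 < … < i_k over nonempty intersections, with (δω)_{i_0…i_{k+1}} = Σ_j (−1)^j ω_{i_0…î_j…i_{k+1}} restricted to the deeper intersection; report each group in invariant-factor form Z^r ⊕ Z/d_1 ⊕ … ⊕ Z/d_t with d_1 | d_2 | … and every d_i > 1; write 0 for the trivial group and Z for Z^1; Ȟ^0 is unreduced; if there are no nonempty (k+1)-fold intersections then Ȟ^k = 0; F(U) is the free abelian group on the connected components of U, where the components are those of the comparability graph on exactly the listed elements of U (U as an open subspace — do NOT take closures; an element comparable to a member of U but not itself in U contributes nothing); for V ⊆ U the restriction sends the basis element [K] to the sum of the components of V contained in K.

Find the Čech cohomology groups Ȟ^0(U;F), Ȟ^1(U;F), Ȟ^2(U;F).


nerve simplices:
  A1={{c},{d},{e},{g},{a,c},{a,e},{a,g},{b,c},{b,g},{c,d},{c,f},{c,g},{d,e},{d,f},{e,f},{e,g},{a,e,g},{b,c,g},{c,d,f},{d,e,f}} A2={{g},{a,g},{b,g},{c,g},{e,g},{a,e,g},{b,c,g}} A3={{b},{f},{b,c},{b,g},{c,f},{d,f},{e,f},{b,c,g},{c,d,f},{d,e,f}} A4={{a},{b},{g},{a,c},{a,e},{a,g},{b,c},{b,g},{c,g},{e,g},{a,e,g},{b,c,g}}
  A12={{g},{a,g},{b,g},{c,g},{e,g},{a,e,g},{b,c,g}} A13={{b,c},{b,g},{c,f},{d,f},{e,f},{b,c,g},{c,d,f},{d,e,f}} A14={{g},{a,c},{a,e},{a,g},{b,c},{b,g},{c,g},{e,g},{a,e,g},{b,c,g}} A23={{b,g},{b,c,g}} A24={{g},{a,g},{b,g},{c,g},{e,g},{a,e,g},{b,c,g}} A34={{b},{b,c},{b,g},{b,c,g}}
  A123={{b,g},{b,c,g}} A124={{g},{a,g},{b,g},{c,g},{e,g},{a,e,g},{b,c,g}} A134={{b,c},{b,g},{b,c,g}} A234={{b,g},{b,c,g}}
  A1234={{b,g},{b,c,g}}
components per intersection:
  A1: {{c},{d},{e},{g},{a,c},{a,e},{a,g},{b,c},{b,g},{c,d},{c,f},{c,g},{d,e},{d,f},{e,f},{e,g},{a,e,g},{b,c,g},{c,d,f},{d,e,f}}
  A2: {{g},{a,g},{b,g},{c,g},{e,g},{a,e,g},{b,c,g}}
  A3: {{b},{b,c},{b,g},{b,c,g}} {{f},{c,f},{d,f},{e,f},{c,d,f},{d,e,f}}
  A4: {{a},{b},{g},{a,c},{a,e},{a,g},{b,c},{b,g},{c,g},{e,g},{a,e,g},{b,c,g}}
  A12: {{g},{a,g},{b,g},{c,g},{e,g},{a,e,g},{b,c,g}}
  A13: {{b,c},{b,g},{b,c,g}} {{c,f},{d,f},{e,f},{c,d,f},{d,e,f}}
  A14: {{g},{a,e},{a,g},{b,c},{b,g},{c,g},{e,g},{a,e,g},{b,c,g}} {{a,c}}
  A23: {{b,g},{b,c,g}}
  A24: {{g},{a,g},{b,g},{c,g},{e,g},{a,e,g},{b,c,g}}
  A34: {{b},{b,c},{b,g},{b,c,g}}
  A123: {{b,g},{b,c,g}}
  A124: {{g},{a,g},{b,g},{c,g},{e,g},{a,e,g},{b,c,g}}
  A134: {{b,c},{b,g},{b,c,g}}
  A234: {{b,g},{b,c,g}}
  A1234: {{b,g},{b,c,g}}
C dims 5,8,4,1; δ0: rk 4, SNF 1^4; δ1: rk 3, SNF 1^3; δ2: rk 1, SNF 1^1
degree 0: 5−4−0 = 1 → Ȟ^0 ≅ Z
degree 1: 8−3−4 = 1 → Ȟ^1 ≅ Z
degree 2: 4−1−3 = 0 → Ȟ^2 ≅ 0

Ȟ^0 = Z, Ȟ^1 = Z and Ȟ^2 = 0


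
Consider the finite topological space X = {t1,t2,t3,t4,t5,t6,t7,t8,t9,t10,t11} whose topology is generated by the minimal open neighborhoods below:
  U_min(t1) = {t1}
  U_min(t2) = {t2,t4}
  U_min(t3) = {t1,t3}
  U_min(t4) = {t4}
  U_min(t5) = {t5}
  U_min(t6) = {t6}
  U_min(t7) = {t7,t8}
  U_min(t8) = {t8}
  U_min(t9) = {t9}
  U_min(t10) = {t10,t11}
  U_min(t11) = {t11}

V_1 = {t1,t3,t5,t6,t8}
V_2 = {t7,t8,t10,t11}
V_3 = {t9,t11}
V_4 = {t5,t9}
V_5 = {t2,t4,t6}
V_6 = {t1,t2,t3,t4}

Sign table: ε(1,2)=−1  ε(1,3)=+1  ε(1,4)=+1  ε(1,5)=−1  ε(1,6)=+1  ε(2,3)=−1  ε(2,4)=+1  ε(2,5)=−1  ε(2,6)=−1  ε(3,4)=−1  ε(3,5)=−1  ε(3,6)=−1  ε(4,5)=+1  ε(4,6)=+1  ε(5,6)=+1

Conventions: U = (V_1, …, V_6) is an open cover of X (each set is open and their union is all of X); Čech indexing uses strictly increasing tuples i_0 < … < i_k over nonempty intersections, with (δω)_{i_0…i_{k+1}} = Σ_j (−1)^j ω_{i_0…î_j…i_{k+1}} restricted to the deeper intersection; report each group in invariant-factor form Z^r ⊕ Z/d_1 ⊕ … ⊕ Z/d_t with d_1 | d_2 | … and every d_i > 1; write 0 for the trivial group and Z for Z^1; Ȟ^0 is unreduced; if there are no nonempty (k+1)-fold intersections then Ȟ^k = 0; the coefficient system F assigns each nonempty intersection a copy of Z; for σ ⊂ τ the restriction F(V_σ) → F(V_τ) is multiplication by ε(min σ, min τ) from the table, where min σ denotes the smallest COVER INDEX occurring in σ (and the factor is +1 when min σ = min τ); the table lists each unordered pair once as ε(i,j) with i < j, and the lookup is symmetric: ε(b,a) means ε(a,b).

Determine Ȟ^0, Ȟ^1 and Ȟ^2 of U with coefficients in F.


nonempty overlaps:
  V12={t8} V14={t5} V15={t6} V16={t1,t3} V23={t11} V34={t9} V56={t2,t4}
C dims 6,7; δ0: rk 6, SNF 1^5·2
degree 0: 6−6−0 = 0 → Ȟ^0 ≅ 0
degree 1: 7−0−6 = 1 plus torsion [2] → Ȟ^1 ≅ Z ⊕ Z/2
degree 2: 0−0−0 = 0 → Ȟ^2 ≅ 0

Ȟ^0 ≅ 0,  Ȟ^1 ≅ Z ⊕ Z/2,  Ȟ^2 ≅ 0


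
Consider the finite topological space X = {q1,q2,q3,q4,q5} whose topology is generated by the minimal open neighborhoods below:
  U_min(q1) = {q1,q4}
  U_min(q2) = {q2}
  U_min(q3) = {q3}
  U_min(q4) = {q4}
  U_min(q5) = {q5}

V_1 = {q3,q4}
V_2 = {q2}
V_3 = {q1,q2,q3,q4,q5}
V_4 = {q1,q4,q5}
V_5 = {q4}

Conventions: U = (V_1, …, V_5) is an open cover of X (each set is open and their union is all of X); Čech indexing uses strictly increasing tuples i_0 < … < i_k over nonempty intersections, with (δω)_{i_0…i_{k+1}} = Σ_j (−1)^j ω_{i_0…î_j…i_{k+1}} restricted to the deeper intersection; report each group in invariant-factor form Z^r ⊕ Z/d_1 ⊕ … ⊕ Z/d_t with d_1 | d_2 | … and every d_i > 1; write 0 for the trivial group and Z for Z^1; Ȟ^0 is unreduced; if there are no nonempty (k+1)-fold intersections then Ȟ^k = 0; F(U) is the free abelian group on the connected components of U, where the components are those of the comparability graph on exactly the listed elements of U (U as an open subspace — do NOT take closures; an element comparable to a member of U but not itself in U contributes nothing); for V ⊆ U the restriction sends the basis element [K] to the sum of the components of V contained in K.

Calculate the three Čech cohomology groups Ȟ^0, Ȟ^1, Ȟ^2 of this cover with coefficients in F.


Ȟ^0 ≅ Z^4; Ȟ^1 ≅ 0; Ȟ^2 ≅ 0

nonempty overlaps:
  V13={q3,q4} V14={q4} V15={q4} V23={q2} V34={q1,q4,q5} V35={q4} V45={q4}
  V134={q4} V135={q4} V145={q4} V345={q4}
  V1345={q4}
components per intersection:
  V1: {q3} {q4}
  V2: {q2}
  V3: {q1,q4} {q2} {q3} {q5}
  V4: {q1,q4} {q5}
  V5: {q4}
  V13: {q3} {q4}
  V14: {q4}
  V15: {q4}
  V23: {q2}
  V34: {q1,q4} {q5}
  V35: {q4}
  V45: {q4}
  V134: {q4}
  V135: {q4}
  V145: {q4}
  V345: {q4}
  V1345: {q4}
C dims 10,9,4,1; δ0: rk 6, SNF 1^6; δ1: rk 3, SNF 1^3; δ2: rk 1, SNF 1^1
degree 0: 10−6−0 = 4 → Ȟ^0 ≅ Z^4
degree 1: 9−3−6 = 0 → Ȟ^1 ≅ 0
degree 2: 4−1−3 = 0 → Ȟ^2 ≅ 0


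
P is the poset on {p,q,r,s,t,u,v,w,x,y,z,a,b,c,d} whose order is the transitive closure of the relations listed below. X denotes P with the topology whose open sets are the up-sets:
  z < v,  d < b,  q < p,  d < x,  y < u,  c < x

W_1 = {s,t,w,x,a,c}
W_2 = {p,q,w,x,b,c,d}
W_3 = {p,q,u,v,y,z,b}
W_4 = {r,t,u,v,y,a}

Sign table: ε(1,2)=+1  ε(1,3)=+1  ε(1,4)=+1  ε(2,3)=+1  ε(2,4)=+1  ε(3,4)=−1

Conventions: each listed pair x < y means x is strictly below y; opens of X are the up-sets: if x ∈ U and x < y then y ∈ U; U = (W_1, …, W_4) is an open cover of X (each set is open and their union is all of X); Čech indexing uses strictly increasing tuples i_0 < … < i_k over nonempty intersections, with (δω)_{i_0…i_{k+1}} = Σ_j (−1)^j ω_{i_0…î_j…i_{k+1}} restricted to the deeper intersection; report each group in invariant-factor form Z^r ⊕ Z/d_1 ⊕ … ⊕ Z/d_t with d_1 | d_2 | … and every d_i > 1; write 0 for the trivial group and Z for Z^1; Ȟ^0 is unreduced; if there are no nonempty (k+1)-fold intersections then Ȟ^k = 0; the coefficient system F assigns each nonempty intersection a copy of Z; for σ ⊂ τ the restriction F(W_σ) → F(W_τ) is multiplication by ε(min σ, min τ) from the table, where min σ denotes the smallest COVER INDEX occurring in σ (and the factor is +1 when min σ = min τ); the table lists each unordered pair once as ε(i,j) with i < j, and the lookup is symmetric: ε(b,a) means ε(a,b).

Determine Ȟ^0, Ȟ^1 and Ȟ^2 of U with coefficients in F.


nerve of the cover:
  W12={w,x,c} W14={t,a} W23={p,q,b} W34={u,v,y}
C dims 4,4; δ0: rk 4, SNF 1^3·2
Ȟ^0 = (4 − 4) − 0 = 0, so Ȟ^0 ≅ 0
Ȟ^1 = (4 − 0) − 4 = 0 plus torsion [2], so Ȟ^1 ≅ Z/2
Ȟ^2 = (0 − 0) − 0 = 0, so Ȟ^2 ≅ 0

Ȟ^0 ≅ 0; Ȟ^1 ≅ Z/2; Ȟ^2 ≅ 0


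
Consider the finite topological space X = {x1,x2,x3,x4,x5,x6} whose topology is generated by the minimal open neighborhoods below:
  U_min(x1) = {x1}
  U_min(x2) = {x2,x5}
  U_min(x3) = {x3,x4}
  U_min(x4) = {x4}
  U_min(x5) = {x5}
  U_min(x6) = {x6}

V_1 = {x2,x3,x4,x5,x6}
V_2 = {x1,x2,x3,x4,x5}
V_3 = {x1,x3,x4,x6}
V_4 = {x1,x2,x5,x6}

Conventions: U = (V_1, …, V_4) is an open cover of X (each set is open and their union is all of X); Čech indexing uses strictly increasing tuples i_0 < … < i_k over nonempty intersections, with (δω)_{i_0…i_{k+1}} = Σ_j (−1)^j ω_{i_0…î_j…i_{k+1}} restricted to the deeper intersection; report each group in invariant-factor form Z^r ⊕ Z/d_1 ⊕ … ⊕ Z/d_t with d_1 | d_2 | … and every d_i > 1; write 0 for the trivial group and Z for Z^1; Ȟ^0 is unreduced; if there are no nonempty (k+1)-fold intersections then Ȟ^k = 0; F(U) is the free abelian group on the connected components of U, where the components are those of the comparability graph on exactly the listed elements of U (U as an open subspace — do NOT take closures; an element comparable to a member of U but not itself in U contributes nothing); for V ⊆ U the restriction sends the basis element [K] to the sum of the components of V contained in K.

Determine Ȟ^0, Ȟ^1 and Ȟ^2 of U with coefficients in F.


nerve of the cover:
  V12={x2,x3,x4,x5} V13={x3,x4,x6} V14={x2,x5,x6} V23={x1,x3,x4} V24={x1,x2,x5} V34={x1,x6}
  V123={x3,x4} V124={x2,x5} V134={x6} V234={x1}
components per intersection:
  V1: {x2,x5} {x3,x4} {x6}
  V2: {x1} {x2,x5} {x3,x4}
  V3: {x1} {x3,x4} {x6}
  V4: {x1} {x2,x5} {x6}
  V12: {x2,x5} {x3,x4}
  V13: {x3,x4} {x6}
  V14: {x2,x5} {x6}
  V23: {x1} {x3,x4}
  V24: {x1} {x2,x5}
  V34: {x1} {x6}
  V123: {x3,x4}
  V124: {x2,x5}
  V134: {x6}
  V234: {x1}
C dims 12,12,4; δ0: rk 8, SNF 1^8; δ1: rk 4, SNF 1^4
Ȟ^0 = (12 − 8) − 0 = 4, so Ȟ^0 ≅ Z^4
Ȟ^1 = (12 − 4) − 8 = 0, so Ȟ^1 ≅ 0
Ȟ^2 = (4 − 0) − 4 = 0, so Ȟ^2 ≅ 0

Ȟ^0(U;F) ≅ Z^4; Ȟ^1(U;F) ≅ 0; Ȟ^2(U;F) ≅ 0


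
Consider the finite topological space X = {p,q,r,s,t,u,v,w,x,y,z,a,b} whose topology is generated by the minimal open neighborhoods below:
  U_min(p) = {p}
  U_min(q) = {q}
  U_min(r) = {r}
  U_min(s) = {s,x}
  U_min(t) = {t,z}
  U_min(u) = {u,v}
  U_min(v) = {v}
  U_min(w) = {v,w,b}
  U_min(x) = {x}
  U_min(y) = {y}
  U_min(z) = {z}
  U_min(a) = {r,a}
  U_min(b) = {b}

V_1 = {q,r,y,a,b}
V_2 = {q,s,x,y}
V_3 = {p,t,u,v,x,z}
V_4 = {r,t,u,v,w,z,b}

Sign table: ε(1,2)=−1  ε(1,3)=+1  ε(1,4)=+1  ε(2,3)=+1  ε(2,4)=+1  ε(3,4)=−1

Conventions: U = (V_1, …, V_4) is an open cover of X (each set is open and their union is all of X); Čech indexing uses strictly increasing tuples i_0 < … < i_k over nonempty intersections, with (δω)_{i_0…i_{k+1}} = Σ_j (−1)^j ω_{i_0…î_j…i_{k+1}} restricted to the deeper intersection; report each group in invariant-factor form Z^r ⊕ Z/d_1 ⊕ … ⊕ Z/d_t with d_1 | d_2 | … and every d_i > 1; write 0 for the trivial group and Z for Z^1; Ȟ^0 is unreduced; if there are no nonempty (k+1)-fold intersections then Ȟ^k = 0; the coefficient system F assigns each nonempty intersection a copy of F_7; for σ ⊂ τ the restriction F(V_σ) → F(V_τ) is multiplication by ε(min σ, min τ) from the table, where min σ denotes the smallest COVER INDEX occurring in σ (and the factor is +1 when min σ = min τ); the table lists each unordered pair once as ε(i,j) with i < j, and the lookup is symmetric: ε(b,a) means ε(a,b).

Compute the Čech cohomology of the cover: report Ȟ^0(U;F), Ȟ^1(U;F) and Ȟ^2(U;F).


intersection data:
  V12={q,y} V14={r,b} V23={x} V34={t,u,v,z}
C dims 4,4; δ0: rk_F7 3
Ȟ^0 = (4 − 3) − 0 = 1, so Ȟ^0 ≅ Z/7
Ȟ^1 = (4 − 0) − 3 = 1, so Ȟ^1 ≅ Z/7
Ȟ^2 = (0 − 0) − 0 = 0, so Ȟ^2 ≅ 0

Ȟ^0 = Z/7, Ȟ^1 = Z/7, Ȟ^2 = 0


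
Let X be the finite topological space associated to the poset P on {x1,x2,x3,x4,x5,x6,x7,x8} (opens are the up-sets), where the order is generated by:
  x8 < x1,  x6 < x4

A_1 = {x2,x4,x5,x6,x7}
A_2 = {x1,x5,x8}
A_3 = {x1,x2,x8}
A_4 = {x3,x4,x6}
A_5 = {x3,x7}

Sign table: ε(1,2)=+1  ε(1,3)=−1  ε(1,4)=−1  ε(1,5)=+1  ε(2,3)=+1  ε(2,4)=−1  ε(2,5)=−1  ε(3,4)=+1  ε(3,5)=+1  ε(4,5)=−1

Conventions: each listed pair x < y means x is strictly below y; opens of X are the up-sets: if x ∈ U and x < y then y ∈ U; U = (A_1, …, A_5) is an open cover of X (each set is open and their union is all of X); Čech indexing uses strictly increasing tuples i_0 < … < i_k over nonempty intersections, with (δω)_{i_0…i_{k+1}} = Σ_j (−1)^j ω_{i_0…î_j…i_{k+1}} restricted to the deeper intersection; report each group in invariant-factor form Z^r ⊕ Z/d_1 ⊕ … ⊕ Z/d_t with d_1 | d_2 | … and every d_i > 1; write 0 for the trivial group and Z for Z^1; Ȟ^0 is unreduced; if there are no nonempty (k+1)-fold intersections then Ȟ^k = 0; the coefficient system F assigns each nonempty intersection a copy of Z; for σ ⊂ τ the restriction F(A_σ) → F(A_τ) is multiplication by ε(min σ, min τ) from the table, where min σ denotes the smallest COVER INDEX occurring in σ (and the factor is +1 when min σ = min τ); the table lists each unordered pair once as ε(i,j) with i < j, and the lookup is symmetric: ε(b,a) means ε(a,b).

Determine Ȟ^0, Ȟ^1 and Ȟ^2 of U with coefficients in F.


nerve simplices:
  A12={x5} A13={x2} A14={x4,x6} A15={x7} A23={x1,x8} A45={x3}
C dims 5,6; δ0: rk 5, SNF 1^4·2
degree 0: 5−5−0 = 0 → Ȟ^0 ≅ 0
degree 1: 6−0−5 = 1 plus torsion [2] → Ȟ^1 ≅ Z ⊕ Z/2
degree 2: 0−0−0 = 0 → Ȟ^2 ≅ 0

Ȟ^0 = 0, Ȟ^1 = Z ⊕ Z/2, Ȟ^2 = 0


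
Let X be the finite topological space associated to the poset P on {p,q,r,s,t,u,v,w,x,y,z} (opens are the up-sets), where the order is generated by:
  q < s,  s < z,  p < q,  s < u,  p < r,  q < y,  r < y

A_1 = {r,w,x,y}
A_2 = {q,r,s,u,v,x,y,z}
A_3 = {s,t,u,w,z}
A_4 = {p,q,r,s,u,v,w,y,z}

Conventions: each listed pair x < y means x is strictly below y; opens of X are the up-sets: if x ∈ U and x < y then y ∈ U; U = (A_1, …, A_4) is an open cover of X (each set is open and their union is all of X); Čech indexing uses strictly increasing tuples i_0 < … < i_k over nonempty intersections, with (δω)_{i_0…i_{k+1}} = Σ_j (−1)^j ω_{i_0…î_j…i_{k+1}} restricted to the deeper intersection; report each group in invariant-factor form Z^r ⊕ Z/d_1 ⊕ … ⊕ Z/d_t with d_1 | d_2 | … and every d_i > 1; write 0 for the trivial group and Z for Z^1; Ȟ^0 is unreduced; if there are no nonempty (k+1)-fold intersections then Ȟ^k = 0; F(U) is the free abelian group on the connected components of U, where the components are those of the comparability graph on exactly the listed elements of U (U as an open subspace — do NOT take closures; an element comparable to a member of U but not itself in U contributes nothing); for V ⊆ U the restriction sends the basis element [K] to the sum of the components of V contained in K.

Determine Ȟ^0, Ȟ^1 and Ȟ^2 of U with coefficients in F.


Ȟ^0(U;F) ≅ Z^5,  Ȟ^1(U;F) ≅ 0,  Ȟ^2(U;F) ≅ 0

nerve simplices:
  A12={r,x,y} A13={w} A14={r,w,y} A23={s,u,z} A24={q,r,s,u,v,y,z} A34={s,u,w,z}
  A124={r,y} A134={w} A234={s,u,z}
components per intersection:
  A1: {r,y} {w} {x}
  A2: {q,r,s,u,y,z} {v} {x}
  A3: {s,u,z} {t} {w}
  A4: {p,q,r,s,u,y,z} {v} {w}
  A12: {r,y} {x}
  A13: {w}
  A14: {r,y} {w}
  A23: {s,u,z}
  A24: {q,r,s,u,y,z} {v}
  A34: {s,u,z} {w}
  A124: {r,y}
  A134: {w}
  A234: {s,u,z}
C dims 12,10,3; δ0: rk 7, SNF 1^7; δ1: rk 3, SNF 1^3
degree 0: 12−7−0 = 5 → Ȟ^0 ≅ Z^5
degree 1: 10−3−7 = 0 → Ȟ^1 ≅ 0
degree 2: 3−0−3 = 0 → Ȟ^2 ≅ 0


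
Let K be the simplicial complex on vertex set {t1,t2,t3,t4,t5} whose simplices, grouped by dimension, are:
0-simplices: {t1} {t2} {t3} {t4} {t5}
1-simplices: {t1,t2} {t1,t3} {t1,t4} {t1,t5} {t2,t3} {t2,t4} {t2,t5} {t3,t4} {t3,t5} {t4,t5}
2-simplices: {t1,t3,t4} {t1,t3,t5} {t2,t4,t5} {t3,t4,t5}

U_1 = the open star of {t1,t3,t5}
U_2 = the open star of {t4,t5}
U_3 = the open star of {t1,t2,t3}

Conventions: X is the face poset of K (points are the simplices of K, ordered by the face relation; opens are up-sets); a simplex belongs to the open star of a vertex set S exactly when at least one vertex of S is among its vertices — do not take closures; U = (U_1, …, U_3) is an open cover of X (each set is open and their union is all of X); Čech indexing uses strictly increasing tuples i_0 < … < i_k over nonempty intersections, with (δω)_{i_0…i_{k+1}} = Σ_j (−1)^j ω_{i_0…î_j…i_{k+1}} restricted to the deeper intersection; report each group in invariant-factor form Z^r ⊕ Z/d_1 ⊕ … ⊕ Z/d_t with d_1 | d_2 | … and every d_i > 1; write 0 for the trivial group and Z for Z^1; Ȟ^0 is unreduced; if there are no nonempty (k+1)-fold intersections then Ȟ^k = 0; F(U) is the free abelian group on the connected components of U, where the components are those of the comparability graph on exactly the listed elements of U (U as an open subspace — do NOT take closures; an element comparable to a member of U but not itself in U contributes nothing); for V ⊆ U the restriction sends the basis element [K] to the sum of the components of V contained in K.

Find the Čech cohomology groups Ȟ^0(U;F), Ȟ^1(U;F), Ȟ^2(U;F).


nonempty overlaps:
  U1={{t1},{t3},{t5},{t1,t2},{t1,t3},{t1,t4},{t1,t5},{t2,t3},{t2,t5},{t3,t4},{t3,t5},{t4,t5},{t1,t3,t4},{t1,t3,t5},{t2,t4,t5},{t3,t4,t5}} U2={{t4},{t5},{t1,t4},{t1,t5},{t2,t4},{t2,t5},{t3,t4},{t3,t5},{t4,t5},{t1,t3,t4},{t1,t3,t5},{t2,t4,t5},{t3,t4,t5}} U3={{t1},{t2},{t3},{t1,t2},{t1,t3},{t1,t4},{t1,t5},{t2,t3},{t2,t4},{t2,t5},{t3,t4},{t3,t5},{t1,t3,t4},{t1,t3,t5},{t2,t4,t5},{t3,t4,t5}}
  U12={{t5},{t1,t4},{t1,t5},{t2,t5},{t3,t4},{t3,t5},{t4,t5},{t1,t3,t4},{t1,t3,t5},{t2,t4,t5},{t3,t4,t5}} U13={{t1},{t3},{t1,t2},{t1,t3},{t1,t4},{t1,t5},{t2,t3},{t2,t5},{t3,t4},{t3,t5},{t1,t3,t4},{t1,t3,t5},{t2,t4,t5},{t3,t4,t5}} U23={{t1,t4},{t1,t5},{t2,t4},{t2,t5},{t3,t4},{t3,t5},{t1,t3,t4},{t1,t3,t5},{t2,t4,t5},{t3,t4,t5}}
  U123={{t1,t4},{t1,t5},{t2,t5},{t3,t4},{t3,t5},{t1,t3,t4},{t1,t3,t5},{t2,t4,t5},{t3,t4,t5}}
components per intersection:
  U1: {{t1},{t3},{t5},{t1,t2},{t1,t3},{t1,t4},{t1,t5},{t2,t3},{t2,t5},{t3,t4},{t3,t5},{t4,t5},{t1,t3,t4},{t1,t3,t5},{t2,t4,t5},{t3,t4,t5}}
  U2: {{t4},{t5},{t1,t4},{t1,t5},{t2,t4},{t2,t5},{t3,t4},{t3,t5},{t4,t5},{t1,t3,t4},{t1,t3,t5},{t2,t4,t5},{t3,t4,t5}}
  U3: {{t1},{t2},{t3},{t1,t2},{t1,t3},{t1,t4},{t1,t5},{t2,t3},{t2,t4},{t2,t5},{t3,t4},{t3,t5},{t1,t3,t4},{t1,t3,t5},{t2,t4,t5},{t3,t4,t5}}
  U12: {{t5},{t1,t4},{t1,t5},{t2,t5},{t3,t4},{t3,t5},{t4,t5},{t1,t3,t4},{t1,t3,t5},{t2,t4,t5},{t3,t4,t5}}
  U13: {{t1},{t3},{t1,t2},{t1,t3},{t1,t4},{t1,t5},{t2,t3},{t3,t4},{t3,t5},{t1,t3,t4},{t1,t3,t5},{t3,t4,t5}} {{t2,t5},{t2,t4,t5}}
  U23: {{t1,t4},{t1,t5},{t3,t4},{t3,t5},{t1,t3,t4},{t1,t3,t5},{t3,t4,t5}} {{t2,t4},{t2,t5},{t2,t4,t5}}
  U123: {{t1,t4},{t1,t5},{t3,t4},{t3,t5},{t1,t3,t4},{t1,t3,t5},{t3,t4,t5}} {{t2,t5},{t2,t4,t5}}
C dims 3,5,2; δ0: rk 2, SNF 1^2; δ1: rk 2, SNF 1^2
degree 0: 3−2−0 = 1 → Ȟ^0 ≅ Z
degree 1: 5−2−2 = 1 → Ȟ^1 ≅ Z
degree 2: 2−0−2 = 0 → Ȟ^2 ≅ 0

Ȟ^0 ≅ Z; Ȟ^1 ≅ Z; Ȟ^2 ≅ 0


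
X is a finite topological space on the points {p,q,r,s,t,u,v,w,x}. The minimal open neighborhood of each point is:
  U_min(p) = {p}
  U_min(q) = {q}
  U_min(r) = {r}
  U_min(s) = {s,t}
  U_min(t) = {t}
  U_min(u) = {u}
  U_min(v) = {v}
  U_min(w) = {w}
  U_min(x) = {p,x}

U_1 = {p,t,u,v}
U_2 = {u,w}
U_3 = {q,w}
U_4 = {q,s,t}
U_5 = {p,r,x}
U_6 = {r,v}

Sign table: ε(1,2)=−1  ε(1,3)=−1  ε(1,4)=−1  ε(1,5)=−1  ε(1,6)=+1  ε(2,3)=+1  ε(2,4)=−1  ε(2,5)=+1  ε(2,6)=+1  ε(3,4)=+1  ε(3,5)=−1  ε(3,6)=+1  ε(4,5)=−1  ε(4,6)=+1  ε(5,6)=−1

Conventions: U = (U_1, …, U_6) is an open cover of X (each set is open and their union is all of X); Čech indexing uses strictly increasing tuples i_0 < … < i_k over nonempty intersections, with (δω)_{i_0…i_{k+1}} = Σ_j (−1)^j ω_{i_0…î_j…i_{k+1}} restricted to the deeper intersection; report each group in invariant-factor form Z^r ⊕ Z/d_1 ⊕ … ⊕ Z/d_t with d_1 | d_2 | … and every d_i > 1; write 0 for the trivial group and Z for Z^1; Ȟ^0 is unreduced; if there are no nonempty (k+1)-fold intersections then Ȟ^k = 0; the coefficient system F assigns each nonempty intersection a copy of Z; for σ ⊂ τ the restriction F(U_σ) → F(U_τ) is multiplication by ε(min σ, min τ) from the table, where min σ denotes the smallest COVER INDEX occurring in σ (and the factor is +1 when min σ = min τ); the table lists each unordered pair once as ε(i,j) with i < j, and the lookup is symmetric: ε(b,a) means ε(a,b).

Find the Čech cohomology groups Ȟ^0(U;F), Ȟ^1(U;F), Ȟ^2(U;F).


Ȟ^0 = Z, Ȟ^1 = Z^2, Ȟ^2 = 0

nonempty overlaps:
  U12={u} U14={t} U15={p} U16={v} U23={w} U34={q} U56={r}
C dims 6,7; δ0: rk 5, SNF 1^5
degree 0: 6−5−0 = 1 → Ȟ^0 ≅ Z
degree 1: 7−0−5 = 2 → Ȟ^1 ≅ Z^2
degree 2: 0−0−0 = 0 → Ȟ^2 ≅ 0


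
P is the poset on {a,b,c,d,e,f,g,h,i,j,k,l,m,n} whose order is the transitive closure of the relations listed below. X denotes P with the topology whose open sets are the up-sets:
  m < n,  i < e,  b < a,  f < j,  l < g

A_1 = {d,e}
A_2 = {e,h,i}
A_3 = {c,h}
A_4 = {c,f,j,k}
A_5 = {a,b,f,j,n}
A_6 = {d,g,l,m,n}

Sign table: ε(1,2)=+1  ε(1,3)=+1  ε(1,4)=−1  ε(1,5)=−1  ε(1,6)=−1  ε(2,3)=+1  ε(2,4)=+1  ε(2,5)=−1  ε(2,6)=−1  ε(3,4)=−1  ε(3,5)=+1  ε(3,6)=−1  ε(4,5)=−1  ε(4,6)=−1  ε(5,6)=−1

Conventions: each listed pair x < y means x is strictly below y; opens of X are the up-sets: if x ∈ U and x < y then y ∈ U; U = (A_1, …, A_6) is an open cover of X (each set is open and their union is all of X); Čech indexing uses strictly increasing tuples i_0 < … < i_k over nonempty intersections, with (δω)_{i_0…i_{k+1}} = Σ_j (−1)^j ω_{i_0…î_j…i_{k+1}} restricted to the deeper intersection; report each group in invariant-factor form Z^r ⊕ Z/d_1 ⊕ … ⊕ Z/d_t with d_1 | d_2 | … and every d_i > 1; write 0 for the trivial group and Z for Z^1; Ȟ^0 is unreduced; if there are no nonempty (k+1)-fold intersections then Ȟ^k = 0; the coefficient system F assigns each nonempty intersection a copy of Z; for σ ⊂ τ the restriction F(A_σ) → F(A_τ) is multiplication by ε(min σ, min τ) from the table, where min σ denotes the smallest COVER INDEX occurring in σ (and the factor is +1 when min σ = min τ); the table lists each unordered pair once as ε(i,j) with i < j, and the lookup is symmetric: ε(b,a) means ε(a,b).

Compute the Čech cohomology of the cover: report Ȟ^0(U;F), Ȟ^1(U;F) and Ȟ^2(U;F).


nonempty intersections:
  A12={e} A16={d} A23={h} A34={c} A45={f,j} A56={n}
C dims 6,6; δ0: rk 5, SNF 1^5
Ȟ^0: (6−5)−0=1 ⇒ Z
Ȟ^1: (6−0)−5=1 ⇒ Z
Ȟ^2: (0−0)−0=0 ⇒ 0

Ȟ^0 = Z, Ȟ^1 = Z and Ȟ^2 = 0


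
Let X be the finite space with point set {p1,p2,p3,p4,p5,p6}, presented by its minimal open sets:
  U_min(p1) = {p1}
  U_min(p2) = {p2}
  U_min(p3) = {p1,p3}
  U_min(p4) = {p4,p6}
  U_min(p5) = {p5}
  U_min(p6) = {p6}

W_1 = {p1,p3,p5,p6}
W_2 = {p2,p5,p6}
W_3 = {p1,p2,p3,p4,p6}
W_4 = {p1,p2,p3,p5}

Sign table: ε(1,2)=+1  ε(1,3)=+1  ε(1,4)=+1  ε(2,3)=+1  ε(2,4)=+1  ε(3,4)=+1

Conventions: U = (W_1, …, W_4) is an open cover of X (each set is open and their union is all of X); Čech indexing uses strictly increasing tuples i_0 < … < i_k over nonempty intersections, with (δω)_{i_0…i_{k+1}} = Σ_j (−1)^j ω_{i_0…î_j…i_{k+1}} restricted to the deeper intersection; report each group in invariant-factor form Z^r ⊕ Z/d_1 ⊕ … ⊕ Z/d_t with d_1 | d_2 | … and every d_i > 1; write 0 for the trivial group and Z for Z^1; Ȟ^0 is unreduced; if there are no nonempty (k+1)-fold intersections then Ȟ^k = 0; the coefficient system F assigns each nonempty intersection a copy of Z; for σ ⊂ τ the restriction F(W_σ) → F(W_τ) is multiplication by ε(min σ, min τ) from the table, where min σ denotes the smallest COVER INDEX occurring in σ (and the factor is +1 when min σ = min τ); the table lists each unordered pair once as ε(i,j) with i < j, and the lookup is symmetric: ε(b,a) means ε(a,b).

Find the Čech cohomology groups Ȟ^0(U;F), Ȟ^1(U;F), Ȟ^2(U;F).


nerve of the cover:
  W12={p5,p6} W13={p1,p3,p6} W14={p1,p3,p5} W23={p2,p6} W24={p2,p5} W34={p1,p2,p3}
  W123={p6} W124={p5} W134={p1,p3} W234={p2}
C dims 4,6,4; δ0: rk 3, SNF 1^3; δ1: rk 3, SNF 1^3
Ȟ^0 = (4 − 3) − 0 = 1, so Ȟ^0 ≅ Z
Ȟ^1 = (6 − 3) − 3 = 0, so Ȟ^1 ≅ 0
Ȟ^2 = (4 − 0) − 3 = 1, so Ȟ^2 ≅ Z

Ȟ^0 = Z; Ȟ^1 = 0; Ȟ^2 = Z


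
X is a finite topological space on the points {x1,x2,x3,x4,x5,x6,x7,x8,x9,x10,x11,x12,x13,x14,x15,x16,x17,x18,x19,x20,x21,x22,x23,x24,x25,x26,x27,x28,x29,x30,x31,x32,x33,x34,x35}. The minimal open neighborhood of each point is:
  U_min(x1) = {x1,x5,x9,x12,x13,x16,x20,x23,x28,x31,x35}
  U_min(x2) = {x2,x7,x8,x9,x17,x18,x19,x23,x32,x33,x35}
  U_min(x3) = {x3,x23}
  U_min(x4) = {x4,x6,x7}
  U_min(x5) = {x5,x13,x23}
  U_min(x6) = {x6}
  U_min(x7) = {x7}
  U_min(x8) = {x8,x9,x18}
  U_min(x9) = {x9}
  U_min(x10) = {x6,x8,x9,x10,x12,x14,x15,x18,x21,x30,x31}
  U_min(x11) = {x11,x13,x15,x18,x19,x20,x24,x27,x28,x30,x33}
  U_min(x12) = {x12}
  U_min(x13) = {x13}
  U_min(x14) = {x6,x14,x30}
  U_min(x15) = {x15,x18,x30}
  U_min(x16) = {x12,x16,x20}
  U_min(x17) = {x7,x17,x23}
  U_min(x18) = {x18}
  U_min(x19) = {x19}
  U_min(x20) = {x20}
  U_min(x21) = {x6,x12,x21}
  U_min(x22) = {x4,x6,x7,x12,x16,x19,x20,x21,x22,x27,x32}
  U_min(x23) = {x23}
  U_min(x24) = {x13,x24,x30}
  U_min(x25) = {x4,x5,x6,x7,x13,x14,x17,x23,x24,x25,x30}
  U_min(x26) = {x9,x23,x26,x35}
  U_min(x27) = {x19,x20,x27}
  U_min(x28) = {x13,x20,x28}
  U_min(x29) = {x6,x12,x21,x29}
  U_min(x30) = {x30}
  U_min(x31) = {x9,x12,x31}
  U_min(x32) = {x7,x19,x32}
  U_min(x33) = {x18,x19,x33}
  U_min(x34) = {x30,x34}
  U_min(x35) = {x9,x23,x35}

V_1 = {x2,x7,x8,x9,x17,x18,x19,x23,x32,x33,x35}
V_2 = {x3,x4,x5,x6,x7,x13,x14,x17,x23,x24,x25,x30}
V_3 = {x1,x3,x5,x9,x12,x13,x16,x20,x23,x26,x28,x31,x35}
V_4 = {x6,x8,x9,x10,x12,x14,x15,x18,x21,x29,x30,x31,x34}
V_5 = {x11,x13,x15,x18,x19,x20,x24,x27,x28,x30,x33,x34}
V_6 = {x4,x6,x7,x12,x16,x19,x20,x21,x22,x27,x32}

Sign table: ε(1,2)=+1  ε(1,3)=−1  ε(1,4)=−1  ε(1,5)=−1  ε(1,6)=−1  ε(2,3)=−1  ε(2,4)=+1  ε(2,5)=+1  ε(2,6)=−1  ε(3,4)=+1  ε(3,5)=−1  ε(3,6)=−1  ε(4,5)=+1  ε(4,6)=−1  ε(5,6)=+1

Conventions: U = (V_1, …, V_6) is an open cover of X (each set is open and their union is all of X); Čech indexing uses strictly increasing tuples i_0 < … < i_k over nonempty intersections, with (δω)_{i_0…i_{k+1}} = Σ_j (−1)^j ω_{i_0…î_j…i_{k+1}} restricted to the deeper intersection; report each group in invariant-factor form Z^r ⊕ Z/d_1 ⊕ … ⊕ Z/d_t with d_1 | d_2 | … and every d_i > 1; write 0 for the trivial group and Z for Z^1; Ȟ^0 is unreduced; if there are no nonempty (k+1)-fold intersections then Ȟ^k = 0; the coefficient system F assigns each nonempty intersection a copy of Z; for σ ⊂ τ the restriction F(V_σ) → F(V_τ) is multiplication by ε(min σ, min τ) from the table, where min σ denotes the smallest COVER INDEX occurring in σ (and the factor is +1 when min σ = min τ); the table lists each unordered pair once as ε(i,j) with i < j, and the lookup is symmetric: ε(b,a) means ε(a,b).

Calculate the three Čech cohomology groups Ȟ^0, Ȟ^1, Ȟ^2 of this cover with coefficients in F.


nonempty overlaps:
  V12={x7,x17,x23} V13={x9,x23,x35} V14={x8,x9,x18} V15={x18,x19,x33} V16={x7,x19,x32} V23={x3,x5,x13,x23} V24={x6,x14,x30} V25={x13,x24,x30} V26={x4,x6,x7} V34={x9,x12,x31} V35={x13,x20,x28} V36={x12,x16,x20} V45={x15,x18,x30,x34} V46={x6,x12,x21} V56={x19,x20,x27}
  V123={x23} V126={x7} V134={x9} V145={x18} V156={x19} V235={x13} V245={x30} V246={x6} V346={x12} V356={x20}
C dims 6,15,10; δ0: rk 6, SNF 1^5·2; δ1: rk 9, SNF 1^9
degree 0: 6−6−0 = 0 → Ȟ^0 ≅ 0
degree 1: 15−9−6 = 0 plus torsion [2] → Ȟ^1 ≅ Z/2
degree 2: 10−0−9 = 1 → Ȟ^2 ≅ Z

Ȟ^0 = 0, Ȟ^1 = Z/2 and Ȟ^2 = Z


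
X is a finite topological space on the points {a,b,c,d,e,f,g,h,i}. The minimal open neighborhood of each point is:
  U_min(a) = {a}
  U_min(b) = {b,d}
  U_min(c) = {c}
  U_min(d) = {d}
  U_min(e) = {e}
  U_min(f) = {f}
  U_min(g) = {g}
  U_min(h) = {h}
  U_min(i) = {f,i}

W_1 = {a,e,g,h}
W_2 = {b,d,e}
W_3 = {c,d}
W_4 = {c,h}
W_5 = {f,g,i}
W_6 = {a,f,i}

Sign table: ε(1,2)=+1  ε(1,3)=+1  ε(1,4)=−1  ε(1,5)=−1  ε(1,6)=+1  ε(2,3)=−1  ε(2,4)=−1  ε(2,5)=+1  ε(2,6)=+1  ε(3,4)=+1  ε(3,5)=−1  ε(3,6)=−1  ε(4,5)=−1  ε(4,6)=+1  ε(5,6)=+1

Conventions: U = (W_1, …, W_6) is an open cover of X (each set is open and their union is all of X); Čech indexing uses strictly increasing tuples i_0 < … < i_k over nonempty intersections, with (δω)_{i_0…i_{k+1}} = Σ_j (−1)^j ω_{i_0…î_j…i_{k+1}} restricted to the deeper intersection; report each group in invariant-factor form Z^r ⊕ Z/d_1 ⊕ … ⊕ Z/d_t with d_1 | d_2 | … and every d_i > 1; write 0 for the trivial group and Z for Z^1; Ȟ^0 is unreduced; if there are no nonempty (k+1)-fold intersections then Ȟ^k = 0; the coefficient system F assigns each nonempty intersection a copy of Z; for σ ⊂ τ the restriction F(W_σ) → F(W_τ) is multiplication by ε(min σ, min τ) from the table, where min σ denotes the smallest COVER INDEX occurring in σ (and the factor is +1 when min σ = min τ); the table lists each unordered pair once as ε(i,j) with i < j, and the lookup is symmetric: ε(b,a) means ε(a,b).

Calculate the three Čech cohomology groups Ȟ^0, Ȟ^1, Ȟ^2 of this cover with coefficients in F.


cover nerve:
  W12={e} W14={h} W15={g} W16={a} W23={d} W34={c} W56={f,i}
C dims 6,7; δ0: rk 6, SNF 1^5·2
Ȟ^0: (6−6)−0=0 ⇒ 0
Ȟ^1: (7−0)−6=1 plus torsion [2] ⇒ Z ⊕ Z/2
Ȟ^2: (0−0)−0=0 ⇒ 0

Ȟ^0 ≅ 0,  Ȟ^1 ≅ Z ⊕ Z/2,  Ȟ^2 ≅ 0


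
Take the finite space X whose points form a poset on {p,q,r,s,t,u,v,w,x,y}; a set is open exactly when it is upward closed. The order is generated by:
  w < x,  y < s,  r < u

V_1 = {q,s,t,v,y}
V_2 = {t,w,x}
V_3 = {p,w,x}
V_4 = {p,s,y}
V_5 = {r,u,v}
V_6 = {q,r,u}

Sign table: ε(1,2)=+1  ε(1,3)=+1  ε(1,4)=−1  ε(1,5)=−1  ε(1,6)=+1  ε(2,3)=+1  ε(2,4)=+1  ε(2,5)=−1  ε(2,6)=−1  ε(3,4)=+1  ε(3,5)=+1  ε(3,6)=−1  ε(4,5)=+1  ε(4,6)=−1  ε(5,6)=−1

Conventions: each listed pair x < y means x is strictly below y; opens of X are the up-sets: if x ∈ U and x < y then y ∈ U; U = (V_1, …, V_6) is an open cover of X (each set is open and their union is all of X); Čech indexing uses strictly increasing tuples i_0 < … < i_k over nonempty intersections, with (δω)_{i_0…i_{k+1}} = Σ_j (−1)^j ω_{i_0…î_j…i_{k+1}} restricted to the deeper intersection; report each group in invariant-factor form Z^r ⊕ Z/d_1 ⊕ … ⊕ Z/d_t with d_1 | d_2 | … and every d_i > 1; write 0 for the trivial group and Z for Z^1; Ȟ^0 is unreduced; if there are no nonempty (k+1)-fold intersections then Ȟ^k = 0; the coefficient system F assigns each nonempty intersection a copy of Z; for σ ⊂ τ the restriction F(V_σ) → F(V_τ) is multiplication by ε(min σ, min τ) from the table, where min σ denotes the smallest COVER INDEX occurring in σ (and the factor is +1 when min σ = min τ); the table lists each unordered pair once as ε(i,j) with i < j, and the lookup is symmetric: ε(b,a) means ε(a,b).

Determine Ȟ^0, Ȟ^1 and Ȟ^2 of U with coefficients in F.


cover nerve:
  V12={t} V14={s,y} V15={v} V16={q} V23={w,x} V34={p} V56={r,u}
C dims 6,7; δ0: rk 6, SNF 1^5·2
Ȟ^0: (6−6)−0=0 ⇒ 0
Ȟ^1: (7−0)−6=1 plus torsion [2] ⇒ Z ⊕ Z/2
Ȟ^2: (0−0)−0=0 ⇒ 0

Ȟ^0 = 0,  Ȟ^1 = Z ⊕ Z/2,  Ȟ^2 = 0


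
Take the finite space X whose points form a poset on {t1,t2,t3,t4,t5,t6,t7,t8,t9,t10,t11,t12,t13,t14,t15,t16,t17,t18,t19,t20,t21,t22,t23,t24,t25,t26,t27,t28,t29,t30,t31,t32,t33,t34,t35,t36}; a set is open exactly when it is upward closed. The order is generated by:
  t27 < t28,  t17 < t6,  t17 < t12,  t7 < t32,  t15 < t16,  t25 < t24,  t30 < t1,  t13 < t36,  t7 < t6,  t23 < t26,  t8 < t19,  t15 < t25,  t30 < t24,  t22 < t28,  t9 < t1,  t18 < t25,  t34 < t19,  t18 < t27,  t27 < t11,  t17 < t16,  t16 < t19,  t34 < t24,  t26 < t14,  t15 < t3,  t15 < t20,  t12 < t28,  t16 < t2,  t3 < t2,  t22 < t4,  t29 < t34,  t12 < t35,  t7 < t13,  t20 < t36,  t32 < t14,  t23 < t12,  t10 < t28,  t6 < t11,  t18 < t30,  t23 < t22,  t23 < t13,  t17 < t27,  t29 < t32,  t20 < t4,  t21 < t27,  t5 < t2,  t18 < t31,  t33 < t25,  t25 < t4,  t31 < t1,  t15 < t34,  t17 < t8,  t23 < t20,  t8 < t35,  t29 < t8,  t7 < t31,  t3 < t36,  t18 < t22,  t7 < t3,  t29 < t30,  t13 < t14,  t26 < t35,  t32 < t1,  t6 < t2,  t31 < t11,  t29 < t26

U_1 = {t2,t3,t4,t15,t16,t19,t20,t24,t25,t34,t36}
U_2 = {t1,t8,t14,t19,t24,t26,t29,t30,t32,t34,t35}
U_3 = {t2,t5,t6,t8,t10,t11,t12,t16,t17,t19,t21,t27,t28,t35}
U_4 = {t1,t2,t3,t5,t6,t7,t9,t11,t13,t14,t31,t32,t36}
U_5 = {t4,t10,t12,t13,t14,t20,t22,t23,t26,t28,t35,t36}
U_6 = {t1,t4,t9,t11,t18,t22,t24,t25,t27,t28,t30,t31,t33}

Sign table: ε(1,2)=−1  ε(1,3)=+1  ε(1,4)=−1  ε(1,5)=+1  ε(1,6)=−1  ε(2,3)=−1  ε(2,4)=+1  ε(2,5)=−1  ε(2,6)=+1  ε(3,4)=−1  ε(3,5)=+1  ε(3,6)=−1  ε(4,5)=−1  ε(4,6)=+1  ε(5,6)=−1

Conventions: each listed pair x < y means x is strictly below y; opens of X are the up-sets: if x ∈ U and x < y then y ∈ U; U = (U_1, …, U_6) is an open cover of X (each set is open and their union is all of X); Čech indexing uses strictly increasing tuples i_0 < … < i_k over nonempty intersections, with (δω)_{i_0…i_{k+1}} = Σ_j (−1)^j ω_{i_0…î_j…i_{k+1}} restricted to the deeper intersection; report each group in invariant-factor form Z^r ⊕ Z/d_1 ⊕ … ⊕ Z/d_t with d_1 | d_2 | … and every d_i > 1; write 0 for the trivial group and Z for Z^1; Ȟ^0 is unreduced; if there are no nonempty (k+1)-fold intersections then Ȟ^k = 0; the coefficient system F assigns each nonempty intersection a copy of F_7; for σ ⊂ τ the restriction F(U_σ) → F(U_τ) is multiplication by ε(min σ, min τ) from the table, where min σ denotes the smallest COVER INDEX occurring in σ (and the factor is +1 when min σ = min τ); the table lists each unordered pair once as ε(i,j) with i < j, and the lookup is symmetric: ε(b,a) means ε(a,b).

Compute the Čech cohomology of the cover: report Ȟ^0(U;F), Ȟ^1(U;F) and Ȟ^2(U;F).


cover nerve:
  U12={t19,t24,t34} U13={t2,t16,t19} U14={t2,t3,t36} U15={t4,t20,t36} U16={t4,t24,t25} U23={t8,t19,t35} U24={t1,t14,t32} U25={t14,t26,t35} U26={t1,t24,t30} U34={t2,t5,t6,t11} U35={t10,t12,t28,t35} U36={t11,t27,t28} U45={t13,t14,t36} U46={t1,t9,t11,t31} U56={t4,t22,t28}
  U123={t19} U126={t24} U134={t2} U145={t36} U156={t4} U235={t35} U245={t14} U246={t1} U346={t11} U356={t28}
C dims 6,15,10; δ0: rk_F7 5; δ1: rk_F7 10
Ȟ^0: (6−5)−0=1 ⇒ Z/7
Ȟ^1: (15−10)−5=0 ⇒ 0
Ȟ^2: (10−0)−10=0 ⇒ 0

Ȟ^0(U;F) ≅ Z/7, Ȟ^1(U;F) ≅ 0, Ȟ^2(U;F) ≅ 0


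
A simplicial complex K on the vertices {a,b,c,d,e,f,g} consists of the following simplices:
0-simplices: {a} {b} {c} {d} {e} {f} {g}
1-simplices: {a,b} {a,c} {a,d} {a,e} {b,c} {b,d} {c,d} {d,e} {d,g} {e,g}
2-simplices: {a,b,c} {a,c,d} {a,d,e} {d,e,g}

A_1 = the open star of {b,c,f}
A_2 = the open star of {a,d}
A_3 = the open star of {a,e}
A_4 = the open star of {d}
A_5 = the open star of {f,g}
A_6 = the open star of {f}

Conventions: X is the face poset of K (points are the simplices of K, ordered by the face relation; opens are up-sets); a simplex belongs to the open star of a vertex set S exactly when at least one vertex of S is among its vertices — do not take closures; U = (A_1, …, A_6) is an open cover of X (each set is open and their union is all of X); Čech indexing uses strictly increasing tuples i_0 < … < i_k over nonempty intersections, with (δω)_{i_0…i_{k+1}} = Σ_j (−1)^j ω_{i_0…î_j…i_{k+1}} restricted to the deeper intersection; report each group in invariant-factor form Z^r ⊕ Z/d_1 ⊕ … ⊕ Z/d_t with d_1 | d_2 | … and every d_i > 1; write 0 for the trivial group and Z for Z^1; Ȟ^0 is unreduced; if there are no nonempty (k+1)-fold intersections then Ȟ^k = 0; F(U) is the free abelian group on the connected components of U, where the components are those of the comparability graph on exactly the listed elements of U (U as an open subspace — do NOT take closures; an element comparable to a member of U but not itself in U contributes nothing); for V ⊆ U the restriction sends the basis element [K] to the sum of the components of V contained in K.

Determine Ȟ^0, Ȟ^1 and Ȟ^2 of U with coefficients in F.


Ȟ^0 = Z^2,  Ȟ^1 = Z,  Ȟ^2 = 0

cover nerve:
  A1={{b},{c},{f},{a,b},{a,c},{b,c},{b,d},{c,d},{a,b,c},{a,c,d}} A2={{a},{d},{a,b},{a,c},{a,d},{a,e},{b,d},{c,d},{d,e},{d,g},{a,b,c},{a,c,d},{a,d,e},{d,e,g}} A3={{a},{e},{a,b},{a,c},{a,d},{a,e},{d,e},{e,g},{a,b,c},{a,c,d},{a,d,e},{d,e,g}} A4={{d},{a,d},{b,d},{c,d},{d,e},{d,g},{a,c,d},{a,d,e},{d,e,g}} A5={{f},{g},{d,g},{e,g},{d,e,g}} A6={{f}}
  A12={{a,b},{a,c},{b,d},{c,d},{a,b,c},{a,c,d}} A13={{a,b},{a,c},{a,b,c},{a,c,d}} A14={{b,d},{c,d},{a,c,d}} A15={{f}} A16={{f}} A23={{a},{a,b},{a,c},{a,d},{a,e},{d,e},{a,b,c},{a,c,d},{a,d,e},{d,e,g}} A24={{d},{a,d},{b,d},{c,d},{d,e},{d,g},{a,c,d},{a,d,e},{d,e,g}} A25={{d,g},{d,e,g}} A34={{a,d},{d,e},{a,c,d},{a,d,e},{d,e,g}} A35={{e,g},{d,e,g}} A45={{d,g},{d,e,g}} A56={{f}}
  A123={{a,b},{a,c},{a,b,c},{a,c,d}} A124={{b,d},{c,d},{a,c,d}} A134={{a,c,d}} A156={{f}} A234={{a,d},{d,e},{a,c,d},{a,d,e},{d,e,g}} A235={{d,e,g}} A245={{d,g},{d,e,g}} A345={{d,e,g}}
  A1234={{a,c,d}} A2345={{d,e,g}}
components per intersection:
  A1: {{b},{c},{a,b},{a,c},{b,c},{b,d},{c,d},{a,b,c},{a,c,d}} {{f}}
  A2: {{a},{d},{a,b},{a,c},{a,d},{a,e},{b,d},{c,d},{d,e},{d,g},{a,b,c},{a,c,d},{a,d,e},{d,e,g}}
  A3: {{a},{e},{a,b},{a,c},{a,d},{a,e},{d,e},{e,g},{a,b,c},{a,c,d},{a,d,e},{d,e,g}}
  A4: {{d},{a,d},{b,d},{c,d},{d,e},{d,g},{a,c,d},{a,d,e},{d,e,g}}
  A5: {{f}} {{g},{d,g},{e,g},{d,e,g}}
  A6: {{f}}
  A12: {{a,b},{a,c},{c,d},{a,b,c},{a,c,d}} {{b,d}}
  A13: {{a,b},{a,c},{a,b,c},{a,c,d}}
  A14: {{b,d}} {{c,d},{a,c,d}}
  A15: {{f}}
  A16: {{f}}
  A23: {{a},{a,b},{a,c},{a,d},{a,e},{d,e},{a,b,c},{a,c,d},{a,d,e},{d,e,g}}
  A24: {{d},{a,d},{b,d},{c,d},{d,e},{d,g},{a,c,d},{a,d,e},{d,e,g}}
  A25: {{d,g},{d,e,g}}
  A34: {{a,d},{d,e},{a,c,d},{a,d,e},{d,e,g}}
  A35: {{e,g},{d,e,g}}
  A45: {{d,g},{d,e,g}}
  A56: {{f}}
  A123: {{a,b},{a,c},{a,b,c},{a,c,d}}
  A124: {{b,d}} {{c,d},{a,c,d}}
  A134: {{a,c,d}}
  A156: {{f}}
  A234: {{a,d},{d,e},{a,c,d},{a,d,e},{d,e,g}}
  A235: {{d,e,g}}
  A245: {{d,g},{d,e,g}}
  A345: {{d,e,g}}
  A1234: {{a,c,d}}
  A2345: {{d,e,g}}
C dims 8,14,9,2; δ0: rk 6, SNF 1^6; δ1: rk 7, SNF 1^7; δ2: rk 2, SNF 1^2
Ȟ^0: (8−6)−0=2 ⇒ Z^2
Ȟ^1: (14−7)−6=1 ⇒ Z
Ȟ^2: (9−2)−7=0 ⇒ 0


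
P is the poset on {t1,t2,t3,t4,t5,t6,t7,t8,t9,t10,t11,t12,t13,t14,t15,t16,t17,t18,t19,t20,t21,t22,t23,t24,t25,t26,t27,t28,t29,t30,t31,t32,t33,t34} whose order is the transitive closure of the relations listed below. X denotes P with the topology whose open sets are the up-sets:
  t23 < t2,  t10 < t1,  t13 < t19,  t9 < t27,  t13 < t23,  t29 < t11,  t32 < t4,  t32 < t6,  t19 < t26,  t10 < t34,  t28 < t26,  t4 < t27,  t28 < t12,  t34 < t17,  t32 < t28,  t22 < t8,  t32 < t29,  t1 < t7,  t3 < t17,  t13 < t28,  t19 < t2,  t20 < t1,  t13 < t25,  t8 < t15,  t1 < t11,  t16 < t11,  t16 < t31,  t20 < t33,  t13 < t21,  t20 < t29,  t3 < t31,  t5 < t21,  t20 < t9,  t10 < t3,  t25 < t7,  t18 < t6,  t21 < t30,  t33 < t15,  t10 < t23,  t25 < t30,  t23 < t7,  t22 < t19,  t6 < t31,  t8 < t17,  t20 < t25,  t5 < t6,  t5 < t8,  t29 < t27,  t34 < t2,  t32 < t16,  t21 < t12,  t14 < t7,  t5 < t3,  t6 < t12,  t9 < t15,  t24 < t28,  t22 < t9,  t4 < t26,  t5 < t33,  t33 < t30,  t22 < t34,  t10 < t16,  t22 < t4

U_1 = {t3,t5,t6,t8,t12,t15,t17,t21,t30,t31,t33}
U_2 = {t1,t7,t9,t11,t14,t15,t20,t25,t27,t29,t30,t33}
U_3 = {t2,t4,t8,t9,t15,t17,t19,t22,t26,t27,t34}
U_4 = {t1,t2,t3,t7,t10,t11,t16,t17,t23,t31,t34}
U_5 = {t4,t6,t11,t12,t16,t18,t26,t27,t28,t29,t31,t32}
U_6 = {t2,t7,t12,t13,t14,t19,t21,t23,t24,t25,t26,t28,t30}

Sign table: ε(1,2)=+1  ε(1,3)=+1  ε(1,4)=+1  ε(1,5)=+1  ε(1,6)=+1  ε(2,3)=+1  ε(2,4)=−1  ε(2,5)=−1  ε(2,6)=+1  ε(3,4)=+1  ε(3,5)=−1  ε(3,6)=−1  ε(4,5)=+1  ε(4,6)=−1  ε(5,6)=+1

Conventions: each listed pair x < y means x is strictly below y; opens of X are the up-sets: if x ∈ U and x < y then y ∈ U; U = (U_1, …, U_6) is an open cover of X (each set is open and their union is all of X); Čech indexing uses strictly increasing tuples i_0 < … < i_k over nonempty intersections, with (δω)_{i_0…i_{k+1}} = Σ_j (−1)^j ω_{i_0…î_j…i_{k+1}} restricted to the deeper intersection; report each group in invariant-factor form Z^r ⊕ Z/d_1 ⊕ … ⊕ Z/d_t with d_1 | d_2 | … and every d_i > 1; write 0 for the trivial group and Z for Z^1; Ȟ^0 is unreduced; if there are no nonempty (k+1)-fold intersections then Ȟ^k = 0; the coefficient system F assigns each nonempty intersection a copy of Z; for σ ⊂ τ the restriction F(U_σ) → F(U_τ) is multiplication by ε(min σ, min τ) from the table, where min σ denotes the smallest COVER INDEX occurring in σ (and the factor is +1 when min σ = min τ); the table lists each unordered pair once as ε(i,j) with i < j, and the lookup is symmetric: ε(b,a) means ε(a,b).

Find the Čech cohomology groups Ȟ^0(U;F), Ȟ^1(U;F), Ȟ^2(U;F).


Ȟ^0 ≅ 0, Ȟ^1 ≅ Z/2 and Ȟ^2 ≅ Z

intersection data:
  U12={t15,t30,t33} U13={t8,t15,t17} U14={t3,t17,t31} U15={t6,t12,t31} U16={t12,t21,t30} U23={t9,t15,t27} U24={t1,t7,t11} U25={t11,t27,t29} U26={t7,t14,t25,t30} U34={t2,t17,t34} U35={t4,t26,t27} U36={t2,t19,t26} U45={t11,t16,t31} U46={t2,t7,t23} U56={t12,t26,t28}
  U123={t15} U126={t30} U134={t17} U145={t31} U156={t12} U235={t27} U245={t11} U246={t7} U346={t2} U356={t26}
C dims 6,15,10; δ0: rk 6, SNF 1^5·2; δ1: rk 9, SNF 1^9
Ȟ^0 = (6 − 6) − 0 = 0, so Ȟ^0 ≅ 0
Ȟ^1 = (15 − 9) − 6 = 0 plus torsion [2], so Ȟ^1 ≅ Z/2
Ȟ^2 = (10 − 0) − 9 = 1, so Ȟ^2 ≅ Z
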